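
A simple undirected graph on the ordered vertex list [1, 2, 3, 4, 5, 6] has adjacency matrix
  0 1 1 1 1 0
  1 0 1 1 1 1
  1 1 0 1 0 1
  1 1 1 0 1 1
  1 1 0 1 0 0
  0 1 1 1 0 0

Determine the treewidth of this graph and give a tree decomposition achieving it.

Each bag holds 4 vertices, so the decomposition has width 3, which upper-bounds the treewidth. On the other hand G contains the 4-clique {1, 2, 3, 4}. A clique must lie in a single bag of any decomposition, so no decomposition can have width below 3. Combining the bounds, tw(G) = 3.

Treewidth 3.
One optimal decomposition is:
Bags: B1 = {1, 2, 3, 4}  B2 = {2, 3, 4, 6}  B3 = {1, 2, 4, 5}
Tree: B1–B2, B1–B3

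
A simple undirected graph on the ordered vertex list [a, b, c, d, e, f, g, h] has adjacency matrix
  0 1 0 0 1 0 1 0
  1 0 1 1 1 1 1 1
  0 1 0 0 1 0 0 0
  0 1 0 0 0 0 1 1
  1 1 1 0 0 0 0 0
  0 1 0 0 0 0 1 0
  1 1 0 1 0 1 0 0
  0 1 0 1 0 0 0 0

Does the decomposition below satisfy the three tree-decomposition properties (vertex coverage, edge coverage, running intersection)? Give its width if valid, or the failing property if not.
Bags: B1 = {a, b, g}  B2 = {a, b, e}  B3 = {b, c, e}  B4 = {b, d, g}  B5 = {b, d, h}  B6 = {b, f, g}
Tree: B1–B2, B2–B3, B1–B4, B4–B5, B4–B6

Every vertex of G appears in some bag (union = {a, b, c, d, e, f, g, h}); every edge is covered by a bag; and for each vertex v the set of bags containing v is connected in the bag tree. The decomposition is therefore valid. The largest bag has 3 vertices, so the width is 2.

Yes; width 2.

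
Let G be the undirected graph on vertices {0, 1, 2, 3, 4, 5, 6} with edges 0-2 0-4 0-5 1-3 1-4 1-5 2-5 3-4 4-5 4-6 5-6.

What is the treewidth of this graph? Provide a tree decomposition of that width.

Treewidth 2.
One optimal decomposition is:
Bags: B1 = {1, 4, 5}  B2 = {1, 3, 4}  B3 = {0, 4, 5}  B4 = {4, 5, 6}  B5 = {0, 2, 5}
Tree: B1–B2, B1–B3, B3–B4, B3–B5

The largest bag has 3 vertices, giving width 2; this decomposition certifies tw(G) ≤ 2. On the other hand G contains the 3-clique {0, 2, 5}. A clique must lie in a single bag of any decomposition, so no decomposition can have width below 2. Combining the bounds, tw(G) = 2.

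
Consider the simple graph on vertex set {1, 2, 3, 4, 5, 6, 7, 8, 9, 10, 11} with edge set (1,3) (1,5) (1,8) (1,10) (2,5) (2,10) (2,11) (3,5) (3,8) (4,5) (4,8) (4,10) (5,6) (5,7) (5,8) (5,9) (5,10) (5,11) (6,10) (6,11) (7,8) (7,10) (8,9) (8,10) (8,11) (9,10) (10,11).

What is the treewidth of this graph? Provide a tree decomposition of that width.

Treewidth 3.
Bags: B1 = {4, 5, 8, 10}  B2 = {5, 8, 9, 10}  B3 = {5, 8, 10, 11}  B4 = {5, 7, 8, 10}  B5 = {2, 5, 10, 11}  B6 = {1, 5, 8, 10}  B7 = {1, 3, 5, 8}  B8 = {5, 6, 10, 11}
Tree: B1–B2, B1–B3, B3–B4, B3–B5, B3–B6, B6–B7, B5–B8

The largest bag has 4 vertices, giving width 3; this decomposition certifies tw(G) ≤ 3. For the lower bound, the 4 vertices {1, 5, 8, 10} are pairwise adjacent, and any tree decomposition puts a clique entirely inside one bag — forcing width ≥ 3. Combining the bounds, tw(G) = 3.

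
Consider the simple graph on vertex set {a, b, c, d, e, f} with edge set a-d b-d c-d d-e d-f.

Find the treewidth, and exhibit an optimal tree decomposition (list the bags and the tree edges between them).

Each bag holds 2 vertices, so the decomposition has width 1, which upper-bounds the treewidth. Since G has at least one edge (e.g. d–b), it is not an edgeless graph, so tw(G) ≥ 1. Therefore the treewidth is 1.

Treewidth 1.
Bags: B1 = {b, d}  B2 = {a, d}  B3 = {d, f}  B4 = {c, d}  B5 = {d, e}
Tree: B1–B2, B1–B3, B1–B4, B1–B5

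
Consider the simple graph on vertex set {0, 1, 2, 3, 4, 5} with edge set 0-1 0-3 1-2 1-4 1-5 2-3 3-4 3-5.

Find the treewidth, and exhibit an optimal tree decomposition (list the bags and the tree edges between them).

Treewidth 2.
One optimal decomposition is:
Bags: B1 = {1, 2, 3}  B2 = {1, 3, 4}  B3 = {0, 1, 3}  B4 = {1, 3, 5}
Tree: B1–B2, B2–B3, B3–B4

The largest bag has 3 vertices, giving width 2; this decomposition certifies tw(G) ≤ 2. For the lower bound, G contains the cycle 2–3–4–1–2, so G is not a forest; only forests have treewidth ≤ 1, hence tw(G) ≥ 2. Therefore the treewidth is 2.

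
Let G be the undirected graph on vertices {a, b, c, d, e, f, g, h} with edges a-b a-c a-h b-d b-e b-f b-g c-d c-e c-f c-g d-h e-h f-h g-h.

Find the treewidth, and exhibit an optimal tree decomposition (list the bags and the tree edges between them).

Treewidth 3.
Bags: B1 = {b, c, g, h}  B2 = {b, c, f, h}  B3 = {b, c, d, h}  B4 = {a, b, c, h}  B5 = {b, c, e, h}
Tree: B1–B2, B2–B3, B3–B4, B4–B5

Each bag holds 4 vertices, so the decomposition has width 3, which upper-bounds the treewidth. For the lower bound: the 4 vertex sets {b,g}, {c,f}, {h}, {d} are disjoint, each induces a connected subgraph, and every pair is joined by at least one edge of G. Contracting each set to a single vertex therefore yields K_{4} as a minor, and since treewidth is minor-monotone, tw(G) ≥ tw(K_{4}) = 3. The upper and lower bounds meet at 3, so that is the treewidth.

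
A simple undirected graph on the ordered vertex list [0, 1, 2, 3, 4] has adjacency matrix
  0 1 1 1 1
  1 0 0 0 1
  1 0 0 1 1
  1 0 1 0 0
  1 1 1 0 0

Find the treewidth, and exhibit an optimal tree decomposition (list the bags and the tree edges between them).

Treewidth 2.
One such decomposition:
Bags: B1 = {0, 2, 4}  B2 = {0, 2, 3}  B3 = {0, 1, 4}
Tree: B1–B2, B1–B3

Every bag has size at most 3, so the width is 3 − 1 = 2 and tw(G) ≤ 2. For the lower bound, the 3 vertices {0, 1, 4} are pairwise adjacent, and any tree decomposition puts a clique entirely inside one bag — forcing width ≥ 2. The upper and lower bounds meet at 2, so that is the treewidth.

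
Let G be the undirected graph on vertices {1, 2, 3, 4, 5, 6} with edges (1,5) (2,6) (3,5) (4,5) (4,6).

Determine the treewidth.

A width-1 tree decomposition is:
Bags: B1 = {4, 5}  B2 = {4, 6}  B3 = {3, 5}  B4 = {1, 5}  B5 = {2, 6}
Tree: B1–B2, B1–B3, B3–B4, B2–B5
Each bag holds 2 vertices, so the decomposition has width 1, which upper-bounds the treewidth. G has an edge, so its treewidth is at least 1. Hence tw(G) = 1 exactly.

1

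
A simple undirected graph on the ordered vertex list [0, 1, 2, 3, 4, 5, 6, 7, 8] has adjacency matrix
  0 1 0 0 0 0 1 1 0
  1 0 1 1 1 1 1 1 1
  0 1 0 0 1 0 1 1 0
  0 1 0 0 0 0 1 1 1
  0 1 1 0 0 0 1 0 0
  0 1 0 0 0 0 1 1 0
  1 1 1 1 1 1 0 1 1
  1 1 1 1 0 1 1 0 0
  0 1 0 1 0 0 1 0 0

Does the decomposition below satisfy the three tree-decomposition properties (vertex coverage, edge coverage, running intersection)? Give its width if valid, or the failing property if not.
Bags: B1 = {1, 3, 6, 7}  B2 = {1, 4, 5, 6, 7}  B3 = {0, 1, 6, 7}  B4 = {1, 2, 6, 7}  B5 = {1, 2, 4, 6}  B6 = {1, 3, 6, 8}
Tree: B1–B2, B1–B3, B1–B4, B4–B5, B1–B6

No — bags containing vertex 4 are not connected in the tree.

A tree decomposition must satisfy three properties: every vertex lies in some bag; for every edge, both endpoints lie together in some bag; and for every vertex, the bags containing it form a connected subtree. Here bags containing vertex 4 are not connected in the tree, so the decomposition is invalid.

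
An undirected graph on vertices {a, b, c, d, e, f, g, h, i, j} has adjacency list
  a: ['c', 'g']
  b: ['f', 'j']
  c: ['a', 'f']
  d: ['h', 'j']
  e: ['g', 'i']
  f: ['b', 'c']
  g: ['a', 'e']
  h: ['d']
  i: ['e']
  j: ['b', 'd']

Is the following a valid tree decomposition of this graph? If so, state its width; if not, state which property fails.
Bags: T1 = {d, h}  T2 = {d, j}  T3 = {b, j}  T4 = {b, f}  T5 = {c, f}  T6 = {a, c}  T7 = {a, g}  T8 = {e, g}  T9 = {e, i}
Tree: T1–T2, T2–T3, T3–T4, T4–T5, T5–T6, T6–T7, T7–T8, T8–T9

Checking the three conditions: (i) the bags cover all of {a, b, c, d, e, f, g, h, i, j}; (ii) for each edge, some bag contains both endpoints; (iii) the bags containing any fixed vertex form a subtree. All hold, so the decomposition is valid with width 2 − 1 = 1.

Yes; width 1.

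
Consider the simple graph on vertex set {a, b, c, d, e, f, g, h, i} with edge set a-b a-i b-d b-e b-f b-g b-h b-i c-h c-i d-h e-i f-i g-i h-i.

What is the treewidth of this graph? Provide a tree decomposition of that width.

Every bag has size at most 3, so the width is 3 − 1 = 2 and tw(G) ≤ 2. Conversely, {c, h, i} is a clique of size 3, and the vertices of any clique must share a bag in every tree decomposition; so some bag has ≥ 3 vertices and tw(G) ≥ 2. Combining the bounds, tw(G) = 2.

Treewidth 2.
Bags: B1 = {b, d, h}  B2 = {b, h, i}  B3 = {b, f, i}  B4 = {a, b, i}  B5 = {c, h, i}  B6 = {b, e, i}  B7 = {b, g, i}
Tree: B1–B2, B2–B3, B3–B4, B2–B5, B3–B6, B4–B7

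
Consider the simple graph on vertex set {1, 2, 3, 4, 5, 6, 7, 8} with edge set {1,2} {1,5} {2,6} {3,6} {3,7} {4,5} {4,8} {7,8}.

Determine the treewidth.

A width-2 tree decomposition is:
Bags: B1 = {1, 2, 5}  B2 = {2, 5, 6}  B3 = {3, 5, 6}  B4 = {3, 5, 7}  B5 = {5, 7, 8}  B6 = {4, 5, 8}
Tree: B1–B2, B2–B3, B3–B4, B4–B5, B5–B6
Every bag has size at most 3, so the width is 3 − 1 = 2 and tw(G) ≤ 2. Since 5–1–2–6–3–7–8–4–5 is a cycle in G, G is not acyclic. Forests are exactly the graphs of treewidth ≤ 1, so tw(G) ≥ 2. Hence tw(G) = 2 exactly.

2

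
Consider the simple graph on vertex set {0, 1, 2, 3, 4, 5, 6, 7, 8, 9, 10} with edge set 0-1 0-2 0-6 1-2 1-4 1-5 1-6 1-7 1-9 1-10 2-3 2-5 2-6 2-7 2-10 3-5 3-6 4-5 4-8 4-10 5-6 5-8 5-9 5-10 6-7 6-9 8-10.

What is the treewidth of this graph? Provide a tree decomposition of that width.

Treewidth 3.
One such decomposition:
Bags: B1 = {1, 2, 5, 6}  B2 = {2, 3, 5, 6}  B3 = {1, 5, 6, 9}  B4 = {0, 1, 2, 6}  B5 = {1, 2, 5, 10}  B6 = {1, 4, 5, 10}  B7 = {4, 5, 8, 10}  B8 = {1, 2, 6, 7}
Tree: B1–B2, B1–B3, B1–B4, B1–B5, B5–B6, B6–B7, B4–B8

Every bag has size at most 4, so the width is 4 − 1 = 3 and tw(G) ≤ 3. On the other hand G contains the 4-clique {4, 5, 8, 10}. A clique must lie in a single bag of any decomposition, so no decomposition can have width below 3. Combining the bounds, tw(G) = 3.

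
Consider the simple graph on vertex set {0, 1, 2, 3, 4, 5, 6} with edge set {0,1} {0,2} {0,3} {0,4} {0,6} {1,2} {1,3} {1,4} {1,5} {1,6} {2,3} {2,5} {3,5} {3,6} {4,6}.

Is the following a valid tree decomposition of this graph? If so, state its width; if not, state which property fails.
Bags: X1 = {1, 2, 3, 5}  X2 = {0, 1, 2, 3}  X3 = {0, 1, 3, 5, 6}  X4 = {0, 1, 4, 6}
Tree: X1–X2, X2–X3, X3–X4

No — bags containing vertex 5 are not connected in the tree.

A tree decomposition must satisfy three properties: every vertex lies in some bag; for every edge, both endpoints lie together in some bag; and for every vertex, the bags containing it form a connected subtree. Here bags containing vertex 5 are not connected in the tree, so the decomposition is invalid.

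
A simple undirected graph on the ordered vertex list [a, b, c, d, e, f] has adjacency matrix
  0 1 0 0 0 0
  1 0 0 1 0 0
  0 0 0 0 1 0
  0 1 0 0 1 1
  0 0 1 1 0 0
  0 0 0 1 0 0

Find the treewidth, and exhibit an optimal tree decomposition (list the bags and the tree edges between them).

Each bag holds 2 vertices, so the decomposition has width 1, which upper-bounds the treewidth. Any graph with an edge has treewidth ≥ 1, and G has the edge e–c. The upper and lower bounds meet at 1, so that is the treewidth.

Treewidth 1.
One such decomposition:
Bags: B1 = {c, e}  B2 = {d, e}  B3 = {b, d}  B4 = {a, b}  B5 = {d, f}
Tree: B1–B2, B2–B3, B3–B4, B3–B5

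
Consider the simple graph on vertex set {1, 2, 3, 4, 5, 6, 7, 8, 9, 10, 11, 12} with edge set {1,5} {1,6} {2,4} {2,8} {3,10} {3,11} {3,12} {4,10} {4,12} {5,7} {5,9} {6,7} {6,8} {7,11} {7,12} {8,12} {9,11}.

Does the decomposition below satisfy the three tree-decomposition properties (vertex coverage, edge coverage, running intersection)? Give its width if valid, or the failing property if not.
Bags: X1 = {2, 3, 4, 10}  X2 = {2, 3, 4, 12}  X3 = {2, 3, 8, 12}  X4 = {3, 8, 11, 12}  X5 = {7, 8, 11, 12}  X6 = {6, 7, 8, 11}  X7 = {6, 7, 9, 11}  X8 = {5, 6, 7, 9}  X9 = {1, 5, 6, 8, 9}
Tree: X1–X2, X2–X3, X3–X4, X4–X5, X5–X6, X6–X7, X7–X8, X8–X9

A tree decomposition must satisfy three properties: every vertex lies in some bag; for every edge, both endpoints lie together in some bag; and for every vertex, the bags containing it form a connected subtree. Here bags containing vertex 8 are not connected in the tree, so the decomposition is invalid.

No — bags containing vertex 8 are not connected in the tree.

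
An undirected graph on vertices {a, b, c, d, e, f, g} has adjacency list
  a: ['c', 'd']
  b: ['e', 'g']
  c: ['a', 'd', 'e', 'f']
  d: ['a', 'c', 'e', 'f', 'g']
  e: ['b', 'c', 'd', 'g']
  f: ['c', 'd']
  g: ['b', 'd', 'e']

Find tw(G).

A width-2 tree decomposition is:
Bags: B1 = {c, d, f}  B2 = {c, d, e}  B3 = {d, e, g}  B4 = {a, c, d}  B5 = {b, e, g}
Tree: B1–B2, B2–B3, B2–B4, B3–B5
Each bag holds 3 vertices, so the decomposition has width 2, which upper-bounds the treewidth. For the lower bound, the 3 vertices {d, e, g} are pairwise adjacent, and any tree decomposition puts a clique entirely inside one bag — forcing width ≥ 2. Combining the bounds, tw(G) = 2.

2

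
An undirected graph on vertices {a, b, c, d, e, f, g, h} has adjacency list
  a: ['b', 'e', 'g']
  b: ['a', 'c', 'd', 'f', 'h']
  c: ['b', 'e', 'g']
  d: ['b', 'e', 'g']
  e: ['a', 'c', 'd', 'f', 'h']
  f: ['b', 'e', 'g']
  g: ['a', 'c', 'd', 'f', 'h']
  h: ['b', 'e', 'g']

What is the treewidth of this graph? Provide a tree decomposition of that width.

Treewidth 3.
Bags: B1 = {b, e, f, g}  B2 = {b, d, e, g}  B3 = {b, e, g, h}  B4 = {b, c, e, g}  B5 = {a, b, e, g}
Tree: B1–B2, B2–B3, B3–B4, B4–B5

The largest bag has 4 vertices, giving width 3; this decomposition certifies tw(G) ≤ 3. For the lower bound: the 4 vertex sets {b,f}, {d,g}, {e}, {h} are disjoint, each induces a connected subgraph, and every pair is joined by at least one edge of G. Contracting each set to a single vertex therefore yields K_{4} as a minor, and since treewidth is minor-monotone, tw(G) ≥ tw(K_{4}) = 3. The upper and lower bounds meet at 3, so that is the treewidth.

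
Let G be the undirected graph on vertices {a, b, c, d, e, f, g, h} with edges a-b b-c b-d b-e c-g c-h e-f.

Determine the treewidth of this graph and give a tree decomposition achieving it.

Treewidth 1.
One such decomposition:
Bags: B1 = {c, h}  B2 = {b, c}  B3 = {b, e}  B4 = {b, d}  B5 = {c, g}  B6 = {e, f}  B7 = {a, b}
Tree: B1–B2, B2–B3, B3–B4, B2–B5, B3–B6, B4–B7

Every bag has size at most 2, so the width is 2 − 1 = 1 and tw(G) ≤ 1. G has an edge, so its treewidth is at least 1. Combining the bounds, tw(G) = 1.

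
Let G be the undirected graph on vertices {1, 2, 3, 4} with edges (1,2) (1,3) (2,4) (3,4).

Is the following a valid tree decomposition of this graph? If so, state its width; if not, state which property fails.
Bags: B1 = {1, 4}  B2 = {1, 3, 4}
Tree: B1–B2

No — vertex 2 appears in no bag.

A tree decomposition must satisfy three properties: every vertex lies in some bag; for every edge, both endpoints lie together in some bag; and for every vertex, the bags containing it form a connected subtree. Here vertex 2 appears in no bag, so the decomposition is invalid.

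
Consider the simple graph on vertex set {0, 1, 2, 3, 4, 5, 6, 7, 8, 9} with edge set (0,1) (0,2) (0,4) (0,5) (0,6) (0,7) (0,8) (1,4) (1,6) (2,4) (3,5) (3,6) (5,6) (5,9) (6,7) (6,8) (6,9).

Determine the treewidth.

A width-2 tree decomposition is:
Bags: B1 = {0, 6, 7}  B2 = {0, 5, 6}  B3 = {0, 1, 6}  B4 = {0, 6, 8}  B5 = {0, 1, 4}  B6 = {5, 6, 9}  B7 = {0, 2, 4}  B8 = {3, 5, 6}
Tree: B1–B2, B1–B3, B3–B4, B3–B5, B2–B6, B5–B7, B2–B8
Every bag has size at most 3, so the width is 3 − 1 = 2 and tw(G) ≤ 2. Conversely, {0, 2, 4} is a clique of size 3, and the vertices of any clique must share a bag in every tree decomposition; so some bag has ≥ 3 vertices and tw(G) ≥ 2. The upper and lower bounds meet at 2, so that is the treewidth.

2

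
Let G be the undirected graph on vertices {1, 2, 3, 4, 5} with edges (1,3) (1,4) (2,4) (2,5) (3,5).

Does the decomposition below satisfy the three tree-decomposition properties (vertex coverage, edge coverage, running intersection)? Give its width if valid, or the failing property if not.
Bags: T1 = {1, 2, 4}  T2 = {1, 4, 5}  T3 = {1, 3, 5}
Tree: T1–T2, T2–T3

No — edge (5,2) lies in no bag.

A tree decomposition must satisfy three properties: every vertex lies in some bag; for every edge, both endpoints lie together in some bag; and for every vertex, the bags containing it form a connected subtree. Here edge (5,2) lies in no bag, so the decomposition is invalid.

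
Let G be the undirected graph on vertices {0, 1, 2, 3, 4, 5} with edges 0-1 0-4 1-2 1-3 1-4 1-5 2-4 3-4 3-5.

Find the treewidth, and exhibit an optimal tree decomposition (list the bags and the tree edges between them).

The largest bag has 3 vertices, giving width 2; this decomposition certifies tw(G) ≤ 2. On the other hand G contains the 3-clique {0, 1, 4}. A clique must lie in a single bag of any decomposition, so no decomposition can have width below 2. The upper and lower bounds meet at 2, so that is the treewidth.

Treewidth 2.
Bags: B1 = {1, 2, 4}  B2 = {1, 3, 4}  B3 = {0, 1, 4}  B4 = {1, 3, 5}
Tree: B1–B2, B1–B3, B2–B4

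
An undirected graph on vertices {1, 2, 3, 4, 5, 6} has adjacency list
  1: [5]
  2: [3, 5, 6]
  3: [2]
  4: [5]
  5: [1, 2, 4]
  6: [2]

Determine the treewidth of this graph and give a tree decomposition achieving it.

Treewidth 1.
One optimal decomposition is:
Bags: B1 = {1, 5}  B2 = {2, 5}  B3 = {4, 5}  B4 = {2, 6}  B5 = {2, 3}
Tree: B1–B2, B2–B3, B2–B4, B2–B5

Every bag has size at most 2, so the width is 2 − 1 = 1 and tw(G) ≤ 1. Any graph with an edge has treewidth ≥ 1, and G has the edge 5–1. Combining the bounds, tw(G) = 1.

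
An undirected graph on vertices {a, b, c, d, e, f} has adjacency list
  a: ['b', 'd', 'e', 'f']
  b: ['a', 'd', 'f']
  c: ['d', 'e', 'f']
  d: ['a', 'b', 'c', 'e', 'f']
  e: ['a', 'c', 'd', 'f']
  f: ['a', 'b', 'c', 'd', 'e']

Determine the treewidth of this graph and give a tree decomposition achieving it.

Each bag holds 4 vertices, so the decomposition has width 3, which upper-bounds the treewidth. On the other hand G contains the 4-clique {c, d, e, f}. A clique must lie in a single bag of any decomposition, so no decomposition can have width below 3. Hence tw(G) = 3 exactly.

Treewidth 3.
One such decomposition:
Bags: B1 = {a, d, e, f}  B2 = {a, b, d, f}  B3 = {c, d, e, f}
Tree: B1–B2, B1–B3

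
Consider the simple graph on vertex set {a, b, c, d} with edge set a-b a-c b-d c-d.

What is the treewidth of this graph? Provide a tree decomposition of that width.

Every bag has size at most 3, so the width is 3 − 1 = 2 and tw(G) ≤ 2. For the lower bound, G contains the cycle d–c–a–b–d, so G is not a forest; only forests have treewidth ≤ 1, hence tw(G) ≥ 2. Hence tw(G) = 2 exactly.

Treewidth 2.
Bags: B1 = {a, c, d}  B2 = {a, b, d}
Tree: B1–B2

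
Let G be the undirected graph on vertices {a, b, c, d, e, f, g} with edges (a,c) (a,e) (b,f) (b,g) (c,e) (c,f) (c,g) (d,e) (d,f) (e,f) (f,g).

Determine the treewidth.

A width-2 tree decomposition is:
Bags: B1 = {a, c, e}  B2 = {c, e, f}  B3 = {c, f, g}  B4 = {b, f, g}  B5 = {d, e, f}
Tree: B1–B2, B2–B3, B3–B4, B2–B5
Every bag has size at most 3, so the width is 3 − 1 = 2 and tw(G) ≤ 2. For the lower bound, the 3 vertices {a, c, e} are pairwise adjacent, and any tree decomposition puts a clique entirely inside one bag — forcing width ≥ 2. Combining the bounds, tw(G) = 2.

2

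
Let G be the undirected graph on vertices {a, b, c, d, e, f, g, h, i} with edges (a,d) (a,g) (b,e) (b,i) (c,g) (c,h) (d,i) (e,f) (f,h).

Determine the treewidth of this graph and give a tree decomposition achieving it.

Every bag has size at most 3, so the width is 3 − 1 = 2 and tw(G) ≤ 2. For the lower bound, G contains the cycle i–d–a–g–c–h–f–e–b–i, so G is not a forest; only forests have treewidth ≤ 1, hence tw(G) ≥ 2. Combining the bounds, tw(G) = 2.

Treewidth 2.
One optimal decomposition is:
Bags: B1 = {a, d, i}  B2 = {a, g, i}  B3 = {c, g, i}  B4 = {c, h, i}  B5 = {f, h, i}  B6 = {e, f, i}  B7 = {b, e, i}
Tree: B1–B2, B2–B3, B3–B4, B4–B5, B5–B6, B6–B7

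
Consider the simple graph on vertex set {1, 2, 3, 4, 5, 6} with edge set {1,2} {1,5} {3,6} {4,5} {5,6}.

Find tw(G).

1

A width-1 tree decomposition is:
Bags: B1 = {1, 5}  B2 = {5, 6}  B3 = {4, 5}  B4 = {3, 6}  B5 = {1, 2}
Tree: B1–B2, B1–B3, B2–B4, B1–B5
The largest bag has 2 vertices, giving width 1; this decomposition certifies tw(G) ≤ 1. Any graph with an edge has treewidth ≥ 1, and G has the edge 1–5. The upper and lower bounds meet at 1, so that is the treewidth.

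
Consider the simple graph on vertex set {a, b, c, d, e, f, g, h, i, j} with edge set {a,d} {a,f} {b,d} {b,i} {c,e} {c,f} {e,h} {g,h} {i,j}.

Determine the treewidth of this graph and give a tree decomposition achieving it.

The largest bag has 2 vertices, giving width 1; this decomposition certifies tw(G) ≤ 1. G has an edge, so its treewidth is at least 1. Therefore the treewidth is 1.

Treewidth 1.
Bags: B1 = {i, j}  B2 = {b, i}  B3 = {b, d}  B4 = {a, d}  B5 = {a, f}  B6 = {c, f}  B7 = {c, e}  B8 = {e, h}  B9 = {g, h}
Tree: B1–B2, B2–B3, B3–B4, B4–B5, B5–B6, B6–B7, B7–B8, B8–B9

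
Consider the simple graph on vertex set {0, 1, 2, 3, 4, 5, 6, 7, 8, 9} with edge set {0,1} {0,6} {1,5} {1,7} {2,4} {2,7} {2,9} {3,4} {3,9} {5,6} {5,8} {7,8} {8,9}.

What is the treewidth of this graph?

A width-2 tree decomposition is:
Bags: B1 = {0, 5, 6}  B2 = {0, 1, 5}  B3 = {1, 5, 8}  B4 = {1, 7, 8}  B5 = {7, 8, 9}  B6 = {2, 7, 9}  B7 = {2, 3, 9}  B8 = {2, 3, 4}
Tree: B1–B2, B2–B3, B3–B4, B4–B5, B5–B6, B6–B7, B7–B8
The largest bag has 3 vertices, giving width 2; this decomposition certifies tw(G) ≤ 2. The edges 6–0–1–5–6 form a cycle, so G is not a tree and its treewidth is at least 2. Combining the bounds, tw(G) = 2.

2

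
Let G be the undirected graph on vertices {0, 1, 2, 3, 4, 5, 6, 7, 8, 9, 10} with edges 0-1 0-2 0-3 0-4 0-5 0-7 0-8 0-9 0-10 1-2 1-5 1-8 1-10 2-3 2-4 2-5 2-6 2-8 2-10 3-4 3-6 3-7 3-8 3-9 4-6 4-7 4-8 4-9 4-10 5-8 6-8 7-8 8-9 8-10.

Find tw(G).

4

A width-4 tree decomposition is:
Bags: B1 = {2, 3, 4, 6, 8}  B2 = {0, 2, 3, 4, 8}  B3 = {0, 2, 4, 8, 10}  B4 = {0, 3, 4, 8, 9}  B5 = {0, 3, 4, 7, 8}  B6 = {0, 1, 2, 8, 10}  B7 = {0, 1, 2, 5, 8}
Tree: B1–B2, B2–B3, B2–B4, B2–B5, B3–B6, B6–B7
Each bag holds 5 vertices, so the decomposition has width 4, which upper-bounds the treewidth. Conversely, {0, 3, 4, 8, 9} is a clique of size 5, and the vertices of any clique must share a bag in every tree decomposition; so some bag has ≥ 5 vertices and tw(G) ≥ 4. Combining the bounds, tw(G) = 4.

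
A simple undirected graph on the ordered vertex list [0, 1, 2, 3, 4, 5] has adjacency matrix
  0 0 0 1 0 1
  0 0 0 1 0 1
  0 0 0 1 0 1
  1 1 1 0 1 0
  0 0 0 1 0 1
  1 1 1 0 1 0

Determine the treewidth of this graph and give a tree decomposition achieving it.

Treewidth 2.
Bags: B1 = {2, 3, 5}  B2 = {3, 4, 5}  B3 = {1, 3, 5}  B4 = {0, 3, 5}
Tree: B1–B2, B2–B3, B3–B4

Each bag holds 3 vertices, so the decomposition has width 2, which upper-bounds the treewidth. For the lower bound, G contains the cycle 3–2–5–4–3, so G is not a forest; only forests have treewidth ≤ 1, hence tw(G) ≥ 2. The upper and lower bounds meet at 2, so that is the treewidth.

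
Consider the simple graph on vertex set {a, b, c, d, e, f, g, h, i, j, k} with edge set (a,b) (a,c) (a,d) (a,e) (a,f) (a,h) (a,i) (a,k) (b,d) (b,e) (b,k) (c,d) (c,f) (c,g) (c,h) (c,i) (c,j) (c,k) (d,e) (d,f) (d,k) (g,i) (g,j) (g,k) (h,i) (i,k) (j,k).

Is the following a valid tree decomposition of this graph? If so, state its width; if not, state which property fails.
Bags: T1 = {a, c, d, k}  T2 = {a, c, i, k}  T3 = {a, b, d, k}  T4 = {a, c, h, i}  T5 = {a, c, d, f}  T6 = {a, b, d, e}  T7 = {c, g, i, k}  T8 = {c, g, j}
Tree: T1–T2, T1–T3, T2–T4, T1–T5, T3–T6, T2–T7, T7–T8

A tree decomposition must satisfy three properties: every vertex lies in some bag; for every edge, both endpoints lie together in some bag; and for every vertex, the bags containing it form a connected subtree. Here edge (k,j) lies in no bag, so the decomposition is invalid.

No — edge (k,j) lies in no bag.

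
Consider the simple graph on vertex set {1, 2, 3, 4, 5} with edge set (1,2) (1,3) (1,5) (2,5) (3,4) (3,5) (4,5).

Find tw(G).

2

A width-2 tree decomposition is:
Bags: B1 = {3, 4, 5}  B2 = {1, 3, 5}  B3 = {1, 2, 5}
Tree: B1–B2, B2–B3
Every bag has size at most 3, so the width is 3 − 1 = 2 and tw(G) ≤ 2. For the lower bound, the 3 vertices {1, 2, 5} are pairwise adjacent, and any tree decomposition puts a clique entirely inside one bag — forcing width ≥ 2. Hence tw(G) = 2 exactly.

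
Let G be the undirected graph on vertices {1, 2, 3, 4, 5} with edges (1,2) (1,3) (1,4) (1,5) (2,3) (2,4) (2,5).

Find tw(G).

A width-2 tree decomposition is:
Bags: B1 = {1, 2, 5}  B2 = {1, 2, 3}  B3 = {1, 2, 4}
Tree: B1–B2, B1–B3
Every bag has size at most 3, so the width is 3 − 1 = 2 and tw(G) ≤ 2. Conversely, {1, 2, 3} is a clique of size 3, and the vertices of any clique must share a bag in every tree decomposition; so some bag has ≥ 3 vertices and tw(G) ≥ 2. Therefore the treewidth is 2.

2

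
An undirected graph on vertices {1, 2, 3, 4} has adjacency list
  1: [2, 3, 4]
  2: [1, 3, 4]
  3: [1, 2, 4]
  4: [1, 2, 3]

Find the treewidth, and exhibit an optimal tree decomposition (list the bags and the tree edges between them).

A single bag containing all 4 vertices is trivially a valid decomposition of width 3. Conversely, {1, 2, 3, 4} is a clique of size 4, and the vertices of any clique must share a bag in every tree decomposition; so some bag has ≥ 4 vertices and tw(G) ≥ 3. Combining the bounds, tw(G) = 3.

Treewidth 3.
One optimal decomposition is:
Bags: B1 = {1, 2, 3, 4}
Tree: (single bag)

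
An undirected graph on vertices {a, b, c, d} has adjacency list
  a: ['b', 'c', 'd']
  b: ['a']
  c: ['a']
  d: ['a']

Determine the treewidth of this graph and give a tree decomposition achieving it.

Treewidth 1.
One such decomposition:
Bags: B1 = {a, c}  B2 = {a, d}  B3 = {a, b}
Tree: B1–B2, B1–B3

Every bag has size at most 2, so the width is 2 − 1 = 1 and tw(G) ≤ 1. G has an edge, so its treewidth is at least 1. Combining the bounds, tw(G) = 1.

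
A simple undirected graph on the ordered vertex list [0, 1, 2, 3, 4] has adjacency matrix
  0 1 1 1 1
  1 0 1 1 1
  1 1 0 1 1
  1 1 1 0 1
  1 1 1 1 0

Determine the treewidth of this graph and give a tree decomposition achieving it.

Treewidth 4.
Bags: B1 = {0, 1, 2, 3, 4}
Tree: (single bag)

With just one bag of size 5, the width is 5 − 1 = 4, so tw(G) ≤ 4. On the other hand G contains the 5-clique {0, 1, 2, 3, 4}. A clique must lie in a single bag of any decomposition, so no decomposition can have width below 4. Hence tw(G) = 4 exactly.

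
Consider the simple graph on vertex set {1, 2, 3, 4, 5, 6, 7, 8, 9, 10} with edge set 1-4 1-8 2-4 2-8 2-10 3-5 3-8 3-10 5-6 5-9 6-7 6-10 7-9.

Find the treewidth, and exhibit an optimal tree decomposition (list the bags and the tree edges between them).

Treewidth 2.
One such decomposition:
Bags: B1 = {5, 7, 9}  B2 = {5, 6, 7}  B3 = {3, 5, 6}  B4 = {3, 6, 10}  B5 = {3, 8, 10}  B6 = {2, 8, 10}  B7 = {1, 2, 8}  B8 = {1, 2, 4}
Tree: B1–B2, B2–B3, B3–B4, B4–B5, B5–B6, B6–B7, B7–B8

Each bag holds 3 vertices, so the decomposition has width 2, which upper-bounds the treewidth. Since 9–7–6–5–9 is a cycle in G, G is not acyclic. Forests are exactly the graphs of treewidth ≤ 1, so tw(G) ≥ 2. The upper and lower bounds meet at 2, so that is the treewidth.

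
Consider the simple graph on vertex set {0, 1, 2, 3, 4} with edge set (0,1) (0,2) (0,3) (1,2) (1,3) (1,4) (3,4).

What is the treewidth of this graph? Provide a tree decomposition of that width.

The largest bag has 3 vertices, giving width 2; this decomposition certifies tw(G) ≤ 2. For the lower bound, the 3 vertices {0, 1, 2} are pairwise adjacent, and any tree decomposition puts a clique entirely inside one bag — forcing width ≥ 2. Therefore the treewidth is 2.

Treewidth 2.
One optimal decomposition is:
Bags: B1 = {1, 3, 4}  B2 = {0, 1, 3}  B3 = {0, 1, 2}
Tree: B1–B2, B2–B3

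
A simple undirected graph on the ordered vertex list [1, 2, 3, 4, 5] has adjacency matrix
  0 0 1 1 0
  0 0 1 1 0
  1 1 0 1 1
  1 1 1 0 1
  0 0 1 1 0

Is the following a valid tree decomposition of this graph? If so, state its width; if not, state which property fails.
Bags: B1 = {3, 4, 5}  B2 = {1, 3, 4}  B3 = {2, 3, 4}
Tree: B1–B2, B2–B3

Yes; width 2.

Every vertex of G appears in some bag (union = {1, 2, 3, 4, 5}); every edge is covered by a bag; and for each vertex v the set of bags containing v is connected in the bag tree. The decomposition is therefore valid. The largest bag has 3 vertices, so the width is 2.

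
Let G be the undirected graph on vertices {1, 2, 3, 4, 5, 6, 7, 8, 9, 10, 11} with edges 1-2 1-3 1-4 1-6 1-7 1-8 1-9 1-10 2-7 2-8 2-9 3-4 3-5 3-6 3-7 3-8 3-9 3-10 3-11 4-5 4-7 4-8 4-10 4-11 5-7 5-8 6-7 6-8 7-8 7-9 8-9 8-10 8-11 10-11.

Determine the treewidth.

4

A width-4 tree decomposition is:
Bags: B1 = {1, 3, 4, 7, 8}  B2 = {3, 4, 5, 7, 8}  B3 = {1, 3, 4, 8, 10}  B4 = {1, 3, 7, 8, 9}  B5 = {1, 2, 7, 8, 9}  B6 = {3, 4, 8, 10, 11}  B7 = {1, 3, 6, 7, 8}
Tree: B1–B2, B1–B3, B1–B4, B4–B5, B3–B6, B1–B7
Each bag holds 5 vertices, so the decomposition has width 4, which upper-bounds the treewidth. For the lower bound, the 5 vertices {1, 2, 7, 8, 9} are pairwise adjacent, and any tree decomposition puts a clique entirely inside one bag — forcing width ≥ 4. Combining the bounds, tw(G) = 4.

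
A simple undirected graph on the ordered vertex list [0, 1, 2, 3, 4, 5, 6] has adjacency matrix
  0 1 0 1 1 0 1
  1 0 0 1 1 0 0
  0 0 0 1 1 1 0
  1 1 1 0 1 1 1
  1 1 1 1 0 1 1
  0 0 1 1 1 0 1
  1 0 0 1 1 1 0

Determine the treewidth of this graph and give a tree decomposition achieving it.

The largest bag has 4 vertices, giving width 3; this decomposition certifies tw(G) ≤ 3. For the lower bound, the 4 vertices {0, 1, 3, 4} are pairwise adjacent, and any tree decomposition puts a clique entirely inside one bag — forcing width ≥ 3. The upper and lower bounds meet at 3, so that is the treewidth.

Treewidth 3.
Bags: B1 = {0, 3, 4, 6}  B2 = {0, 1, 3, 4}  B3 = {3, 4, 5, 6}  B4 = {2, 3, 4, 5}
Tree: B1–B2, B1–B3, B3–B4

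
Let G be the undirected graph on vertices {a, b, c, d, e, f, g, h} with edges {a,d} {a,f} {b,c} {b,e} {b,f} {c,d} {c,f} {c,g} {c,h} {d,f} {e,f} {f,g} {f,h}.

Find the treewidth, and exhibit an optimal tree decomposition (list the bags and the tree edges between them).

Treewidth 2.
One optimal decomposition is:
Bags: B1 = {b, c, f}  B2 = {c, f, g}  B3 = {c, d, f}  B4 = {b, e, f}  B5 = {c, f, h}  B6 = {a, d, f}
Tree: B1–B2, B1–B3, B1–B4, B1–B5, B3–B6

The largest bag has 3 vertices, giving width 2; this decomposition certifies tw(G) ≤ 2. On the other hand G contains the 3-clique {b, e, f}. A clique must lie in a single bag of any decomposition, so no decomposition can have width below 2. Hence tw(G) = 2 exactly.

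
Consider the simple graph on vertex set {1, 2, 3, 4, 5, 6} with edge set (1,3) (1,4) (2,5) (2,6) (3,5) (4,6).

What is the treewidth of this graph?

A width-2 tree decomposition is:
Bags: B1 = {1, 4, 6}  B2 = {1, 2, 6}  B3 = {1, 2, 5}  B4 = {1, 3, 5}
Tree: B1–B2, B2–B3, B3–B4
Every bag has size at most 3, so the width is 3 − 1 = 2 and tw(G) ≤ 2. The edges 1–4–6–2–5–3–1 form a cycle, so G is not a tree and its treewidth is at least 2. Therefore the treewidth is 2.

2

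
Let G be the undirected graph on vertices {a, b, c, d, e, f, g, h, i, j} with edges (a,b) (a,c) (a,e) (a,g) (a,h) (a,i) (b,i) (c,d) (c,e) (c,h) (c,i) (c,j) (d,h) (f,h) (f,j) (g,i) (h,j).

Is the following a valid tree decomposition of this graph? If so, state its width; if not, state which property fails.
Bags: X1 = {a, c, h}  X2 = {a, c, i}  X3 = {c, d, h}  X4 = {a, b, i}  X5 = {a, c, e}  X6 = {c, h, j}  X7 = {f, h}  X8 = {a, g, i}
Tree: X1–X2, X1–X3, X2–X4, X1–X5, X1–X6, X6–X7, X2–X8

No — edge (j,f) lies in no bag.

A tree decomposition must satisfy three properties: every vertex lies in some bag; for every edge, both endpoints lie together in some bag; and for every vertex, the bags containing it form a connected subtree. Here edge (j,f) lies in no bag, so the decomposition is invalid.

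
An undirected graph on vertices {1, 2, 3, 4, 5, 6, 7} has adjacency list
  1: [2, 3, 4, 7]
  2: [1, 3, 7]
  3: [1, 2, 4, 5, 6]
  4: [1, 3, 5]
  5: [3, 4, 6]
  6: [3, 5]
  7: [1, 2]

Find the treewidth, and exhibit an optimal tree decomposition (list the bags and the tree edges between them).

Treewidth 2.
One such decomposition:
Bags: B1 = {1, 2, 7}  B2 = {1, 2, 3}  B3 = {1, 3, 4}  B4 = {3, 4, 5}  B5 = {3, 5, 6}
Tree: B1–B2, B2–B3, B3–B4, B4–B5

The largest bag has 3 vertices, giving width 2; this decomposition certifies tw(G) ≤ 2. On the other hand G contains the 3-clique {1, 2, 3}. A clique must lie in a single bag of any decomposition, so no decomposition can have width below 2. Combining the bounds, tw(G) = 2.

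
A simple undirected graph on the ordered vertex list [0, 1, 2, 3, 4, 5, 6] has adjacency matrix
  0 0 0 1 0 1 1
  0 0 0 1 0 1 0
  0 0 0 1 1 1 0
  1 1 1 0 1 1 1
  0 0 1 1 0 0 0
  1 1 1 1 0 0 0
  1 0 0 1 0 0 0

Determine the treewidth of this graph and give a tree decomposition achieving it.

The largest bag has 3 vertices, giving width 2; this decomposition certifies tw(G) ≤ 2. Conversely, {2, 3, 4} is a clique of size 3, and the vertices of any clique must share a bag in every tree decomposition; so some bag has ≥ 3 vertices and tw(G) ≥ 2. The upper and lower bounds meet at 2, so that is the treewidth.

Treewidth 2.
One such decomposition:
Bags: B1 = {2, 3, 4}  B2 = {2, 3, 5}  B3 = {0, 3, 5}  B4 = {1, 3, 5}  B5 = {0, 3, 6}
Tree: B1–B2, B2–B3, B3–B4, B3–B5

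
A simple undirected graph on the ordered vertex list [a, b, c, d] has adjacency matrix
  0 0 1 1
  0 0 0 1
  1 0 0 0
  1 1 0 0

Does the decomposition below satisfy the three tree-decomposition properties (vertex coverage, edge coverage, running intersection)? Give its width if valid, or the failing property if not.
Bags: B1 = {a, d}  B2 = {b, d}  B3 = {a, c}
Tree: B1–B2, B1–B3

Checking the three conditions: (i) the bags cover all of {a, b, c, d}; (ii) for each edge, some bag contains both endpoints; (iii) the bags containing any fixed vertex form a subtree. All hold, so the decomposition is valid with width 2 − 1 = 1.

Yes; width 1.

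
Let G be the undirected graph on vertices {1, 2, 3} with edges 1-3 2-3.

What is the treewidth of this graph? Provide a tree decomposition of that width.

Treewidth 1.
Bags: B1 = {1, 3}  B2 = {2, 3}
Tree: B1–B2

The largest bag has 2 vertices, giving width 1; this decomposition certifies tw(G) ≤ 1. Any graph with an edge has treewidth ≥ 1, and G has the edge 3–1. The upper and lower bounds meet at 1, so that is the treewidth.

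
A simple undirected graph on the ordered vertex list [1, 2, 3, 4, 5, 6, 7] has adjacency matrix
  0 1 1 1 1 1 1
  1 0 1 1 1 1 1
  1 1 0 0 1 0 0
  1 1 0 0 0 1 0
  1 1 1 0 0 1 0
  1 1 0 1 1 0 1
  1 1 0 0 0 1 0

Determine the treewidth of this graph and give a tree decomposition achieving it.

Treewidth 3.
Bags: B1 = {1, 2, 5, 6}  B2 = {1, 2, 3, 5}  B3 = {1, 2, 4, 6}  B4 = {1, 2, 6, 7}
Tree: B1–B2, B1–B3, B1–B4

The largest bag has 4 vertices, giving width 3; this decomposition certifies tw(G) ≤ 3. On the other hand G contains the 4-clique {1, 2, 3, 5}. A clique must lie in a single bag of any decomposition, so no decomposition can have width below 3. Combining the bounds, tw(G) = 3.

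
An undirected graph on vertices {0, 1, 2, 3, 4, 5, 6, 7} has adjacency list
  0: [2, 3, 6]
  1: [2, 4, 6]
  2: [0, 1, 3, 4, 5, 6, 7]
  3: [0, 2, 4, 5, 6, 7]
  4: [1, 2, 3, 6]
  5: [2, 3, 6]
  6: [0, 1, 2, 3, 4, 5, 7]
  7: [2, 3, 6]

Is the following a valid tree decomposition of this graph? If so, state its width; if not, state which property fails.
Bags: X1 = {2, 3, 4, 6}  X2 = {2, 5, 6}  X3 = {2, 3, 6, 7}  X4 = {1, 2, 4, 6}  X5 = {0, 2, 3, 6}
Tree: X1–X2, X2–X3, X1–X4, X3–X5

A tree decomposition must satisfy three properties: every vertex lies in some bag; for every edge, both endpoints lie together in some bag; and for every vertex, the bags containing it form a connected subtree. Here edge (3,5) lies in no bag, so the decomposition is invalid.

No — edge (3,5) lies in no bag.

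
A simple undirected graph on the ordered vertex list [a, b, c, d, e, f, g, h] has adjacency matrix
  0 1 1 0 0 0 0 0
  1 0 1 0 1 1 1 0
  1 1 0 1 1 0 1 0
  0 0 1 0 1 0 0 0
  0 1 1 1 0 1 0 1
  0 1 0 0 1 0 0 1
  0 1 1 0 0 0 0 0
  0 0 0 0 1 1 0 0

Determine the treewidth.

A width-2 tree decomposition is:
Bags: B1 = {b, c, e}  B2 = {b, e, f}  B3 = {a, b, c}  B4 = {b, c, g}  B5 = {c, d, e}  B6 = {e, f, h}
Tree: B1–B2, B1–B3, B1–B4, B1–B5, B2–B6
Each bag holds 3 vertices, so the decomposition has width 2, which upper-bounds the treewidth. Conversely, {c, d, e} is a clique of size 3, and the vertices of any clique must share a bag in every tree decomposition; so some bag has ≥ 3 vertices and tw(G) ≥ 2. Combining the bounds, tw(G) = 2.

2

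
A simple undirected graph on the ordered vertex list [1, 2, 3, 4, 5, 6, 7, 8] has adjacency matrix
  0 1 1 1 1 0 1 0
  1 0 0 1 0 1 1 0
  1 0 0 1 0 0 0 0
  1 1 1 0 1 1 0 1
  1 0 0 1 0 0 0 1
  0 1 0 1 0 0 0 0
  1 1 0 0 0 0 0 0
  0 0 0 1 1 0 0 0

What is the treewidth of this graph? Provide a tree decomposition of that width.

The largest bag has 3 vertices, giving width 2; this decomposition certifies tw(G) ≤ 2. For the lower bound, the 3 vertices {4, 5, 8} are pairwise adjacent, and any tree decomposition puts a clique entirely inside one bag — forcing width ≥ 2. Therefore the treewidth is 2.

Treewidth 2.
Bags: B1 = {1, 2, 4}  B2 = {1, 2, 7}  B3 = {1, 3, 4}  B4 = {1, 4, 5}  B5 = {2, 4, 6}  B6 = {4, 5, 8}
Tree: B1–B2, B1–B3, B3–B4, B1–B5, B4–B6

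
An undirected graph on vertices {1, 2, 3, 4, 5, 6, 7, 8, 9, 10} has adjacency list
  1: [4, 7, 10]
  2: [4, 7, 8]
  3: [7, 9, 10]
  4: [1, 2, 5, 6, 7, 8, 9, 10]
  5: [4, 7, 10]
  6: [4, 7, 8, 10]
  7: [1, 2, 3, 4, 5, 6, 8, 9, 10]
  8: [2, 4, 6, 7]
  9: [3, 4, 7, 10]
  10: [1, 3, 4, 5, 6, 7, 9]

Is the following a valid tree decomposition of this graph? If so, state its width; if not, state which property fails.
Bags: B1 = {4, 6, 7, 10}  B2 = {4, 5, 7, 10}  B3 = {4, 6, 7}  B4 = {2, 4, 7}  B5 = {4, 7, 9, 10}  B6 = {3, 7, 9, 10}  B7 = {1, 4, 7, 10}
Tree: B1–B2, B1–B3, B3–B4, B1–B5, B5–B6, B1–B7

No — vertex 8 appears in no bag.

A tree decomposition must satisfy three properties: every vertex lies in some bag; for every edge, both endpoints lie together in some bag; and for every vertex, the bags containing it form a connected subtree. Here vertex 8 appears in no bag, so the decomposition is invalid.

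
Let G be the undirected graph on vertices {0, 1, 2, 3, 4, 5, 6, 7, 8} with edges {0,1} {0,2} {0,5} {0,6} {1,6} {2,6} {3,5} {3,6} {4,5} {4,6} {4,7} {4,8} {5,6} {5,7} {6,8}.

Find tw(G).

A width-2 tree decomposition is:
Bags: B1 = {0, 5, 6}  B2 = {0, 2, 6}  B3 = {4, 5, 6}  B4 = {0, 1, 6}  B5 = {3, 5, 6}  B6 = {4, 6, 8}  B7 = {4, 5, 7}
Tree: B1–B2, B1–B3, B1–B4, B1–B5, B3–B6, B3–B7
Every bag has size at most 3, so the width is 3 − 1 = 2 and tw(G) ≤ 2. For the lower bound, the 3 vertices {0, 1, 6} are pairwise adjacent, and any tree decomposition puts a clique entirely inside one bag — forcing width ≥ 2. Therefore the treewidth is 2.

2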